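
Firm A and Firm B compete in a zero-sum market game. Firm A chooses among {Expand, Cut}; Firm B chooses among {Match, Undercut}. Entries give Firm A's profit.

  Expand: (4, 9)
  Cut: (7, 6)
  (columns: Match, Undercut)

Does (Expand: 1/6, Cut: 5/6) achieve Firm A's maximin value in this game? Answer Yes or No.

Yes

Against Match this mix gives (1/6)·4 + (5/6)·7 = 13/2.
Against Undercut this mix gives (1/6)·9 + (5/6)·6 = 13/2.
All of Firm B's active replies (Match, Undercut) yield 13/2, and no column does worse for Firm A. The mix makes Firm B indifferent and guarantees 13/2, so it is optimal.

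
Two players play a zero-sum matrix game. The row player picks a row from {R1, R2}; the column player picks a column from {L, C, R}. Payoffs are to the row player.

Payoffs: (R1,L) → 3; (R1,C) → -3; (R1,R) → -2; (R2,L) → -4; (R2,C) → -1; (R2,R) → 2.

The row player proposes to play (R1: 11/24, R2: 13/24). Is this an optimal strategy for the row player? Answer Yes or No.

No

Against L this mix gives (11/24)·3 + (13/24)·(-4) = -19/24.
Against C this mix gives (11/24)·(-3) + (13/24)·(-1) = -23/12.
Against R this mix gives (11/24)·(-2) + (13/24)·2 = 1/6.
The column player will play C, holding the row player to -23/12. Shifting weight toward the row that does better against C would raise this floor (the equalizing mix achieves -5/3 against both C and L), so the proposed strategy is not optimal.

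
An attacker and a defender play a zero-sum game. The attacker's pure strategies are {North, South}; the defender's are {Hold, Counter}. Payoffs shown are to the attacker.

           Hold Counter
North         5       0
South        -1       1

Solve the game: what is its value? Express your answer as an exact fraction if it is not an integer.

Row minima: North → 0, South → -1; maximin = 0.
Column maxima: Hold → 5, Counter → 1; minimax = 1.
0 ≠ 1, so there is no saddle point; optimal play is mixed.
Let the attacker play North with probability p. Expected payoff against Hold: 5p + (-1)(1−p) = 6p − 1; against Counter: 0p + 1(1−p) = −p + 1.
Setting these equal: 6p − 1 = −p + 1 ⇒ 7p = 2 ⇒ p = 2/7, and the value is (6)·(2/7) − 1 = 5/7.
For the defender: with q = P(Hold), equating North's and South's payoffs gives 5q = −2q + 1 ⇒ q = 1/7.

5/7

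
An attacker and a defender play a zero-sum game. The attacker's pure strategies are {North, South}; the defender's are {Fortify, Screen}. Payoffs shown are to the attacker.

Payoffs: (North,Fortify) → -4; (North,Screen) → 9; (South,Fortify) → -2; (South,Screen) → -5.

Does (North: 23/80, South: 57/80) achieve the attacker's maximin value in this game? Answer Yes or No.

No

Against Fortify this mix gives (23/80)·(-4) + (57/80)·(-2) = -103/40.
Against Screen this mix gives (23/80)·9 + (57/80)·(-5) = -39/40.
The defender will play Fortify, holding the attacker to -103/40. Shifting weight toward the row that does better against Fortify would raise this floor (the equalizing mix achieves -19/8 against both Fortify and Screen), so the proposed strategy is not optimal.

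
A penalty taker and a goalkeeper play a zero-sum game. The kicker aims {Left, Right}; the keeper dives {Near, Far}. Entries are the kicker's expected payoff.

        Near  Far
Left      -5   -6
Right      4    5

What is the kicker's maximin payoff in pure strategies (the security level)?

4

Row minima: Left → -6, Right → 4.
The best of these is 4.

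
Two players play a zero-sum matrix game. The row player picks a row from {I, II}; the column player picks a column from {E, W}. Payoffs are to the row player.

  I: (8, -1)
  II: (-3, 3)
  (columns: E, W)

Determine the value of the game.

7/5

Row minima: I → -1, II → -3; maximin = -1.
Column maxima: E → 8, W → 3; minimax = 3.
-1 ≠ 3, so there is no saddle point; optimal play is mixed.
Let the row player play I with probability p. Expected payoff against E: 8p + (-3)(1−p) = 11p − 3; against W: (-1)p + 3(1−p) = −4p + 3.
Setting these equal: 11p − 3 = −4p + 3 ⇒ 15p = 6 ⇒ p = 2/5, and the value is (11)·(2/5) − 3 = 7/5.
For the column player: with q = P(E), equating I's and II's payoffs gives 9q − 1 = −6q + 3 ⇒ q = 4/15.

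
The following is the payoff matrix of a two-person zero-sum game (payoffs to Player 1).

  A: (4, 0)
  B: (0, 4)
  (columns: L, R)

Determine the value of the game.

2

Row minima: A → 0, B → 0; maximin = 0.
Column maxima: L → 4, R → 4; minimax = 4.
0 ≠ 4, so there is no saddle point; optimal play is mixed.
Let Player 1 play A with probability p. Expected payoff against L: 4p + 0(1−p) = 4p; against R: 0p + 4(1−p) = −4p + 4.
Setting these equal: 4p = −4p + 4 ⇒ 8p = 4 ⇒ p = 1/2, and the value is (4)·(1/2) = 2.
For Player 2: with q = P(L), equating A's and B's payoffs gives 4q = −4q + 4 ⇒ q = 1/2.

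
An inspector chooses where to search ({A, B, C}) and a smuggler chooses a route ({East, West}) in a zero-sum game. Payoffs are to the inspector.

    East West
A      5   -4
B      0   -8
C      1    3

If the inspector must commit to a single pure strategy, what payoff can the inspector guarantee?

1

Row minima: A → -4, B → -8, C → 1.
The best of these is 1.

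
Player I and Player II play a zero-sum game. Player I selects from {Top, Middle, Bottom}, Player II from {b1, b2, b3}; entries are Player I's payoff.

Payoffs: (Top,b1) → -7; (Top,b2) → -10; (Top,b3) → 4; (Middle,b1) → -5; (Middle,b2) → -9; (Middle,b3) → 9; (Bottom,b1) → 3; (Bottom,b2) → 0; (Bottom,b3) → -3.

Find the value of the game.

-9/7

Row minima: Top → -10, Middle → -9, Bottom → -3; maximin = -3.
Column maxima: b1 → 3, b2 → 0, b3 → 9; minimax = 0.
-3 ≠ 0, so there is no saddle point; optimal play is mixed.
Top is strictly dominated by Middle, so Player I never plays it.
b1 is strictly dominated by b2 (it gives Player I strictly more in every row), so Player II never plays it.
On the remaining 2×2 (Middle, Bottom vs b2, b3):
Let Player I play Middle with probability p. Expected payoff against b2: (-9)p + 0(1−p) = −9p; against b3: 9p + (-3)(1−p) = 12p − 3.
Setting these equal: −9p = 12p − 3 ⇒ −21p = -3 ⇒ p = 1/7, and the value is (-9)·(1/7) = -9/7.
For Player II: with q = P(b2), equating Middle's and Bottom's payoffs gives −18q + 9 = 3q − 3 ⇒ q = 4/7.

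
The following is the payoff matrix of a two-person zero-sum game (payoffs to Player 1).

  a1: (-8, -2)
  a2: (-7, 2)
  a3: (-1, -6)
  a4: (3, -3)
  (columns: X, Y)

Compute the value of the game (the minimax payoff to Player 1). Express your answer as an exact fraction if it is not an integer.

Row minima: a1 → -8, a2 → -7, a3 → -6, a4 → -3; maximin = -3.
Column maxima: X → 3, Y → 2; minimax = 2.
-3 ≠ 2, so there is no saddle point; optimal play is mixed.
a1 is strictly dominated by a2, so Player 1 never plays it.
a3 is strictly dominated by a4, so Player 1 never plays it.
On the remaining 2×2 (a2, a4 vs X, Y):
Let Player 1 play a2 with probability p. Expected payoff against X: (-7)p + 3(1−p) = −10p + 3; against Y: 2p + (-3)(1−p) = 5p − 3.
Setting these equal: −10p + 3 = 5p − 3 ⇒ −15p = -6 ⇒ p = 2/5, and the value is (-10)·(2/5) + 3 = -1.
For Player 2: with q = P(X), equating a2's and a4's payoffs gives −9q + 2 = 6q − 3 ⇒ q = 1/3.

-1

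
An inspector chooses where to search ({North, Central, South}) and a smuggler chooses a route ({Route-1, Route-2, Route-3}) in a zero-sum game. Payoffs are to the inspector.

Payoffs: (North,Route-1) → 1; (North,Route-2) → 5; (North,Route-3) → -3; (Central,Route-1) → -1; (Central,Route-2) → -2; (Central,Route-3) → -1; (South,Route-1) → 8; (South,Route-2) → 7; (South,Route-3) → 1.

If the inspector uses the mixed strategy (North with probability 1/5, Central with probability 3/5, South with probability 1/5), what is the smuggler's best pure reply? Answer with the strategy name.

If the smuggler plays Route-1, the inspector's expected payoff is (1/5)·1 + (3/5)·(-1) + (1/5)·8 = 6/5.
If the smuggler plays Route-2, the inspector's expected payoff is (1/5)·5 + (3/5)·(-2) + (1/5)·7 = 6/5.
If the smuggler plays Route-3, the inspector's expected payoff is (1/5)·(-3) + (3/5)·(-1) + (1/5)·1 = -1.
The smuggler minimizes the inspector's payoff; the smallest is -1, so the best response is Route-3.

Route-3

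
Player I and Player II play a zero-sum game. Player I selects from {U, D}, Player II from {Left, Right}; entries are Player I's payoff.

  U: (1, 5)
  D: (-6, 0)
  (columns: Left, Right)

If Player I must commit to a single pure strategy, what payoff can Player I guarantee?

1

Row minima: U → 1, D → -6.
The best of these is 1.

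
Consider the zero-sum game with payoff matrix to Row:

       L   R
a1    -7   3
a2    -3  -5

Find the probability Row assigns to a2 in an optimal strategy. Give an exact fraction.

Row minima: a1 → -7, a2 → -5; maximin = -5.
Column maxima: L → -3, R → 3; minimax = -3.
-5 ≠ -3, so there is no saddle point; optimal play is mixed.
Let Row play a1 with probability p. Expected payoff against L: (-7)p + (-3)(1−p) = −4p − 3; against R: 3p + (-5)(1−p) = 8p − 5.
Setting these equal: −4p − 3 = 8p − 5 ⇒ −12p = -2 ⇒ p = 1/6, and the value is (-4)·(1/6) − 3 = -11/3.
For Column: with q = P(L), equating a1's and a2's payoffs gives −10q + 3 = 2q − 5 ⇒ q = 2/3.

5/6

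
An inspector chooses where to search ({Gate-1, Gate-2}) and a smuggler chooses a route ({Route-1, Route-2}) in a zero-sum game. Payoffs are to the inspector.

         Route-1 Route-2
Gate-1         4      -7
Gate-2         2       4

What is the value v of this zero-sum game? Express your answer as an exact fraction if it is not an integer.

Row minima: Gate-1 → -7, Gate-2 → 2; maximin = 2.
Column maxima: Route-1 → 4, Route-2 → 4; minimax = 4.
2 ≠ 4, so there is no saddle point; optimal play is mixed.
Let the inspector play Gate-1 with probability p. Expected payoff against Route-1: 4p + 2(1−p) = 2p + 2; against Route-2: (-7)p + 4(1−p) = −11p + 4.
Setting these equal: 2p + 2 = −11p + 4 ⇒ 13p = 2 ⇒ p = 2/13, and the value is (2)·(2/13) + 2 = 30/13.
For the smuggler: with q = P(Route-1), equating Gate-1's and Gate-2's payoffs gives 11q − 7 = −2q + 4 ⇒ q = 11/13.

30/13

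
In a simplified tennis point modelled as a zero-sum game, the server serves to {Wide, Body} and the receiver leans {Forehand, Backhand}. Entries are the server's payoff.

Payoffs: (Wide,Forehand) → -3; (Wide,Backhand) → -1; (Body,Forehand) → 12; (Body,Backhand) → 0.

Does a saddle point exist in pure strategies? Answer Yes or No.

Yes

Row minima: Wide → -3, Body → 0; maximin = 0.
Column maxima: Forehand → 12, Backhand → 0; minimax = 0.
maximin = minimax = 0, so a saddle point exists.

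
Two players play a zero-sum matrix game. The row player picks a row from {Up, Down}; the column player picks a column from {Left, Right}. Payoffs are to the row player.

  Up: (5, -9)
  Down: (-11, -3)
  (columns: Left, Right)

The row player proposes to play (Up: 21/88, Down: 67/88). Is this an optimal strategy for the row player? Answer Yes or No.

No

Against Left this mix gives (21/88)·5 + (67/88)·(-11) = -79/11.
Against Right this mix gives (21/88)·(-9) + (67/88)·(-3) = -195/44.
The column player will play Left, holding the row player to -79/11. Shifting weight toward the row that does better against Left would raise this floor (the equalizing mix achieves -57/11 against both Left and Right), so the proposed strategy is not optimal.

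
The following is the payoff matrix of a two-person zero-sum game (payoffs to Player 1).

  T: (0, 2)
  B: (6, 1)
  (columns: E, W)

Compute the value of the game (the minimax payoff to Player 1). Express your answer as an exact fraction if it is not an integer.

12/7

Row minima: T → 0, B → 1; maximin = 1.
Column maxima: E → 6, W → 2; minimax = 2.
1 ≠ 2, so there is no saddle point; optimal play is mixed.
Let Player 1 play T with probability p. Expected payoff against E: 0p + 6(1−p) = −6p + 6; against W: 2p + 1(1−p) = p + 1.
Setting these equal: −6p + 6 = p + 1 ⇒ −7p = -5 ⇒ p = 5/7, and the value is (-6)·(5/7) + 6 = 12/7.
For Player 2: with q = P(E), equating T's and B's payoffs gives −2q + 2 = 5q + 1 ⇒ q = 1/7.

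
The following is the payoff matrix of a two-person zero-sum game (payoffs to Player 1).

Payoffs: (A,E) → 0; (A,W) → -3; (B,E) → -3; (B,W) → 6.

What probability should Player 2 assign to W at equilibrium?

1/4

Row minima: A → -3, B → -3; maximin = -3.
Column maxima: E → 0, W → 6; minimax = 0.
-3 ≠ 0, so there is no saddle point; optimal play is mixed.
Let Player 1 play A with probability p. Expected payoff against E: 0p + (-3)(1−p) = 3p − 3; against W: (-3)p + 6(1−p) = −9p + 6.
Setting these equal: 3p − 3 = −9p + 6 ⇒ 12p = 9 ⇒ p = 3/4, and the value is (3)·(3/4) − 3 = -3/4.
For Player 2: with q = P(E), equating A's and B's payoffs gives 3q − 3 = −9q + 6 ⇒ q = 3/4.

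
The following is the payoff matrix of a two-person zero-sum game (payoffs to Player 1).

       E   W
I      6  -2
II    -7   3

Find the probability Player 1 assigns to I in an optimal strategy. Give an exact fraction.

Row minima: I → -2, II → -7; maximin = -2.
Column maxima: E → 6, W → 3; minimax = 3.
-2 ≠ 3, so there is no saddle point; optimal play is mixed.
Let Player 1 play I with probability p. Expected payoff against E: 6p + (-7)(1−p) = 13p − 7; against W: (-2)p + 3(1−p) = −5p + 3.
Setting these equal: 13p − 7 = −5p + 3 ⇒ 18p = 10 ⇒ p = 5/9, and the value is (13)·(5/9) − 7 = 2/9.
For Player 2: with q = P(E), equating I's and II's payoffs gives 8q − 2 = −10q + 3 ⇒ q = 5/18.

5/9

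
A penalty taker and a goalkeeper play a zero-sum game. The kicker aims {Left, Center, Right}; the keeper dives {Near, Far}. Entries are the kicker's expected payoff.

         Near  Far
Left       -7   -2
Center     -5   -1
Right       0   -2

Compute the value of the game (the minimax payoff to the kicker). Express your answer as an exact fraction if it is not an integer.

Row minima: Left → -7, Center → -5, Right → -2; maximin = -2.
Column maxima: Near → 0, Far → -1; minimax = -1.
-2 ≠ -1, so there is no saddle point; optimal play is mixed.
Left is strictly dominated by Center, so the kicker never plays it.
On the remaining 2×2 (Center, Right vs Near, Far):
Let the kicker play Center with probability p. Expected payoff against Near: (-5)p + 0(1−p) = −5p; against Far: (-1)p + (-2)(1−p) = p − 2.
Setting these equal: −5p = p − 2 ⇒ −6p = -2 ⇒ p = 1/3, and the value is (-5)·(1/3) = -5/3.
For the keeper: with q = P(Near), equating Center's and Right's payoffs gives −4q − 1 = 2q − 2 ⇒ q = 1/6.

-5/3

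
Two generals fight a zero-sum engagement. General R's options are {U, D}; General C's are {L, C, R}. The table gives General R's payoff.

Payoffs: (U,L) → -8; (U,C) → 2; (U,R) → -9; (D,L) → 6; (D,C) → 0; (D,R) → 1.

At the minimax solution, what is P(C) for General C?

5/6

Row minima: U → -9, D → 0; maximin = 0.
Column maxima: L → 6, C → 2, R → 1; minimax = 1.
0 ≠ 1, so there is no saddle point; optimal play is mixed.
L is strictly dominated by R (it gives General R strictly more in every row), so General C never plays it.
On the remaining 2×2 (U, D vs C, R):
Let General R play U with probability p. Expected payoff against C: 2p + 0(1−p) = 2p; against R: (-9)p + 1(1−p) = −10p + 1.
Setting these equal: 2p = −10p + 1 ⇒ 12p = 1 ⇒ p = 1/12, and the value is (2)·(1/12) = 1/6.
For General C: with q = P(C), equating U's and D's payoffs gives 11q − 9 = −q + 1 ⇒ q = 5/6.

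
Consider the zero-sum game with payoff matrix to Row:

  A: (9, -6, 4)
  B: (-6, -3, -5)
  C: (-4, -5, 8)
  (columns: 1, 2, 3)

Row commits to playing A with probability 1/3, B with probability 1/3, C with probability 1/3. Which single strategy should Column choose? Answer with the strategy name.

If Column plays 1, Row's expected payoff is (1/3)·9 + (1/3)·(-6) + (1/3)·(-4) = -1/3.
If Column plays 2, Row's expected payoff is (1/3)·(-6) + (1/3)·(-3) + (1/3)·(-5) = -14/3.
If Column plays 3, Row's expected payoff is (1/3)·4 + (1/3)·(-5) + (1/3)·8 = 7/3.
Column minimizes Row's payoff; the smallest is -14/3, so the best response is 2.

2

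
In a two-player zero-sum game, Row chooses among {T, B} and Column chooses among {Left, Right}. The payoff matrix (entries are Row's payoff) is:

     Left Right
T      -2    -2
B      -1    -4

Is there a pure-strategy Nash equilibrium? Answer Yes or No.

Yes

Row minima: T → -2, B → -4; maximin = -2.
Column maxima: Left → -1, Right → -2; minimax = -2.
maximin = minimax = -2, so a saddle point exists.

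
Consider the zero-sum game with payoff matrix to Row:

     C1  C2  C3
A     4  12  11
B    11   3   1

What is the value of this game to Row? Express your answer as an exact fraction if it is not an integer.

Row minima: A → 4, B → 1; maximin = 4.
Column maxima: C1 → 11, C2 → 12, C3 → 11; minimax = 11.
4 ≠ 11, so there is no saddle point; optimal play is mixed.
C2 is strictly dominated by C3 (it gives Row strictly more in every row), so Column never plays it.
On the remaining 2×2 (A, B vs C1, C3):
Let Row play A with probability p. Expected payoff against C1: 4p + 11(1−p) = −7p + 11; against C3: 11p + 1(1−p) = 10p + 1.
Setting these equal: −7p + 11 = 10p + 1 ⇒ −17p = -10 ⇒ p = 10/17, and the value is (-7)·(10/17) + 11 = 117/17.
For Column: with q = P(C1), equating A's and B's payoffs gives −7q + 11 = 10q + 1 ⇒ q = 10/17.

117/17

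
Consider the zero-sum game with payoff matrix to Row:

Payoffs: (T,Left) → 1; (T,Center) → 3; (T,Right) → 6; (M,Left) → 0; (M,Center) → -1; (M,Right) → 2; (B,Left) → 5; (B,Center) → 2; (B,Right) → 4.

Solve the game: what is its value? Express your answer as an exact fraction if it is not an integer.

13/5

Row minima: T → 1, M → -1, B → 2; maximin = 2.
Column maxima: Left → 5, Center → 3, Right → 6; minimax = 3.
2 ≠ 3, so there is no saddle point; optimal play is mixed.
M is strictly dominated by T, so Row never plays it.
Right is strictly dominated by Center (it gives Row strictly more in every row), so Column never plays it.
On the remaining 2×2 (T, B vs Left, Center):
Let Row play T with probability p. Expected payoff against Left: 1p + 5(1−p) = −4p + 5; against Center: 3p + 2(1−p) = p + 2.
Setting these equal: −4p + 5 = p + 2 ⇒ −5p = -3 ⇒ p = 3/5, and the value is (-4)·(3/5) + 5 = 13/5.
For Column: with q = P(Left), equating T's and B's payoffs gives −2q + 3 = 3q + 2 ⇒ q = 1/5.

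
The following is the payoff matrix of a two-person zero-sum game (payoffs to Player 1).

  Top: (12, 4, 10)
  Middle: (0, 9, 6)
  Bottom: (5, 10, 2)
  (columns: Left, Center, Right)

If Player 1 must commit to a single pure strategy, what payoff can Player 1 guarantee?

Row minima: Top → 4, Middle → 0, Bottom → 2.
The best of these is 4.

4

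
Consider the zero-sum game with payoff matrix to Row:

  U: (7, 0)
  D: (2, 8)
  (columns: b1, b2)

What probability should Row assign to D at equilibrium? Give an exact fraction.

Row minima: U → 0, D → 2; maximin = 2.
Column maxima: b1 → 7, b2 → 8; minimax = 7.
2 ≠ 7, so there is no saddle point; optimal play is mixed.
Let Row play U with probability p. Expected payoff against b1: 7p + 2(1−p) = 5p + 2; against b2: 0p + 8(1−p) = −8p + 8.
Setting these equal: 5p + 2 = −8p + 8 ⇒ 13p = 6 ⇒ p = 6/13, and the value is (5)·(6/13) + 2 = 56/13.
For Column: with q = P(b1), equating U's and D's payoffs gives 7q = −6q + 8 ⇒ q = 8/13.

7/13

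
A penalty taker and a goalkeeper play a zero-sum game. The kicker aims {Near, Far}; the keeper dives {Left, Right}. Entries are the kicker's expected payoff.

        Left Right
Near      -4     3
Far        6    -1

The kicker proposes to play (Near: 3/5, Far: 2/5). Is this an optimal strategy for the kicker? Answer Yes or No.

No

Against Left this mix gives (3/5)·(-4) + (2/5)·6 = 0.
Against Right this mix gives (3/5)·3 + (2/5)·(-1) = 7/5.
The keeper will play Left, holding the kicker to 0. Shifting weight toward the row that does better against Left would raise this floor (the equalizing mix achieves 1 against both Left and Right), so the proposed strategy is not optimal.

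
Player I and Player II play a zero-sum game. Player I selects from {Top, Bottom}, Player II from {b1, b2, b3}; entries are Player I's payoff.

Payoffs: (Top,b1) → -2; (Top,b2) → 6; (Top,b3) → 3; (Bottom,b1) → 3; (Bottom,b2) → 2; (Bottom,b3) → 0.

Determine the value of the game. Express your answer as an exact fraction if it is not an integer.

Row minima: Top → -2, Bottom → 0; maximin = 0.
Column maxima: b1 → 3, b2 → 6, b3 → 3; minimax = 3.
0 ≠ 3, so there is no saddle point; optimal play is mixed.
b2 is strictly dominated by b3 (it gives Player I strictly more in every row), so Player II never plays it.
On the remaining 2×2 (Top, Bottom vs b1, b3):
Let Player I play Top with probability p. Expected payoff against b1: (-2)p + 3(1−p) = −5p + 3; against b3: 3p + 0(1−p) = 3p.
Setting these equal: −5p + 3 = 3p ⇒ −8p = -3 ⇒ p = 3/8, and the value is (-5)·(3/8) + 3 = 9/8.
For Player II: with q = P(b1), equating Top's and Bottom's payoffs gives −5q + 3 = 3q ⇒ q = 3/8.

9/8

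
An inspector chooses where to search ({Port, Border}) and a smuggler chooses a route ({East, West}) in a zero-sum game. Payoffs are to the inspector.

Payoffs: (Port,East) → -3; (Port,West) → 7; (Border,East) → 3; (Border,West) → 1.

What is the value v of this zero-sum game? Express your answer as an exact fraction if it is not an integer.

2

Row minima: Port → -3, Border → 1; maximin = 1.
Column maxima: East → 3, West → 7; minimax = 3.
1 ≠ 3, so there is no saddle point; optimal play is mixed.
Let the inspector play Port with probability p. Expected payoff against East: (-3)p + 3(1−p) = −6p + 3; against West: 7p + 1(1−p) = 6p + 1.
Setting these equal: −6p + 3 = 6p + 1 ⇒ −12p = -2 ⇒ p = 1/6, and the value is (-6)·(1/6) + 3 = 2.
For the smuggler: with q = P(East), equating Port's and Border's payoffs gives −10q + 7 = 2q + 1 ⇒ q = 1/2.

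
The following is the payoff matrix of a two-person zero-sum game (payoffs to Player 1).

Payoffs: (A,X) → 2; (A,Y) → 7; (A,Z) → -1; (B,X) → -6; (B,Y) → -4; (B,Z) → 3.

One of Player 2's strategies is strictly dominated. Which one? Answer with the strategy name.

X holds Player 1's payoff strictly below Y in every row: 2 < 7, -6 < -4.
So Y is strictly dominated for Player 2.

Y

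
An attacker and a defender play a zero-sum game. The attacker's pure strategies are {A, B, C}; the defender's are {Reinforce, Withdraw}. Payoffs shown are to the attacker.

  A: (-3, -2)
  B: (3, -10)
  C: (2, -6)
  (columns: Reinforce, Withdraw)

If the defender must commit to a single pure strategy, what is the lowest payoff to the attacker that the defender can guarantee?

Column maxima: Reinforce → 3, Withdraw → -2.
The smallest of these is -2.

-2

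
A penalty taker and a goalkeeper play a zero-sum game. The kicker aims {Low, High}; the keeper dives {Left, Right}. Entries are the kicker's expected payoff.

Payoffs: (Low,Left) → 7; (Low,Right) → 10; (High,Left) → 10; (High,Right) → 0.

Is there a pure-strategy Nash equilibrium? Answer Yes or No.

Row minima: Low → 7, High → 0; maximin = 7.
Column maxima: Left → 10, Right → 10; minimax = 10.
7 ≠ 10, so no pure-strategy equilibrium exists.

No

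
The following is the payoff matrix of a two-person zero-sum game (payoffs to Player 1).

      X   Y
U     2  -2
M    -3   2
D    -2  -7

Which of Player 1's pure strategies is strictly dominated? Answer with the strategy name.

D

U gives a strictly higher payoff than D against every column: 2 > -2, -2 > -7.
So D is strictly dominated and Player 1 never plays it.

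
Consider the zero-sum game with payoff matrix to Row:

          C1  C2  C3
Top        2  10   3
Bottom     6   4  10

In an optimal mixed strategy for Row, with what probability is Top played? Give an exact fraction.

Row minima: Top → 2, Bottom → 4; maximin = 4.
Column maxima: C1 → 6, C2 → 10, C3 → 10; minimax = 6.
4 ≠ 6, so there is no saddle point; optimal play is mixed.
C3 is strictly dominated by C1 (it gives Row strictly more in every row), so Column never plays it.
On the remaining 2×2 (Top, Bottom vs C1, C2):
Let Row play Top with probability p. Expected payoff against C1: 2p + 6(1−p) = −4p + 6; against C2: 10p + 4(1−p) = 6p + 4.
Setting these equal: −4p + 6 = 6p + 4 ⇒ −10p = -2 ⇒ p = 1/5, and the value is (-4)·(1/5) + 6 = 26/5.
For Column: with q = P(C1), equating Top's and Bottom's payoffs gives −8q + 10 = 2q + 4 ⇒ q = 3/5.

1/5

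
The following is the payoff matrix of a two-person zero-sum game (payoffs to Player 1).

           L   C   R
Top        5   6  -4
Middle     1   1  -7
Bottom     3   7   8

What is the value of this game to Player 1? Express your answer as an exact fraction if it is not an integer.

Row minima: Top → -4, Middle → -7, Bottom → 3; maximin = 3.
Column maxima: L → 5, C → 7, R → 8; minimax = 5.
3 ≠ 5, so there is no saddle point; optimal play is mixed.
Middle is strictly dominated by Top, so Player 1 never plays it.
With Middle eliminated, C is strictly dominated by L (it gives Player 1 strictly more in every remaining row), so Player 2 never plays it.
On the remaining 2×2 (Top, Bottom vs L, R):
Let Player 1 play Top with probability p. Expected payoff against L: 5p + 3(1−p) = 2p + 3; against R: (-4)p + 8(1−p) = −12p + 8.
Setting these equal: 2p + 3 = −12p + 8 ⇒ 14p = 5 ⇒ p = 5/14, and the value is (2)·(5/14) + 3 = 26/7.
For Player 2: with q = P(L), equating Top's and Bottom's payoffs gives 9q − 4 = −5q + 8 ⇒ q = 6/7.

26/7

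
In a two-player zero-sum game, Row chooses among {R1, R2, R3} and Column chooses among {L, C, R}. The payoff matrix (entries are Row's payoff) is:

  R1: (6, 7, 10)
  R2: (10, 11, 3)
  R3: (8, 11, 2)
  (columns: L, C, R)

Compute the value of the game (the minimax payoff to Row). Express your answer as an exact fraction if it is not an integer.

82/11

Row minima: R1 → 6, R2 → 3, R3 → 2; maximin = 6.
Column maxima: L → 10, C → 11, R → 10; minimax = 10.
6 ≠ 10, so there is no saddle point; optimal play is mixed.
C is strictly dominated by L (it gives Row strictly more in every row), so Column never plays it.
With C eliminated, R3 is strictly dominated by R2 (R2 gives Row strictly more in every remaining column), so Row never plays it.
On the remaining 2×2 (R1, R2 vs L, R):
Let Row play R1 with probability p. Expected payoff against L: 6p + 10(1−p) = −4p + 10; against R: 10p + 3(1−p) = 7p + 3.
Setting these equal: −4p + 10 = 7p + 3 ⇒ −11p = -7 ⇒ p = 7/11, and the value is (-4)·(7/11) + 10 = 82/11.
For Column: with q = P(L), equating R1's and R2's payoffs gives −4q + 10 = 7q + 3 ⇒ q = 7/11.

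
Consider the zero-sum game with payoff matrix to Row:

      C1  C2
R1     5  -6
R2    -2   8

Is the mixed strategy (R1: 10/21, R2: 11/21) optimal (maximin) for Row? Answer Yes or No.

Yes

Against C1 this mix gives (10/21)·5 + (11/21)·(-2) = 4/3.
Against C2 this mix gives (10/21)·(-6) + (11/21)·8 = 4/3.
All of Column's active replies (C1, C2) yield 4/3, and no column does worse for Row. The mix makes Column indifferent and guarantees 4/3, so it is optimal.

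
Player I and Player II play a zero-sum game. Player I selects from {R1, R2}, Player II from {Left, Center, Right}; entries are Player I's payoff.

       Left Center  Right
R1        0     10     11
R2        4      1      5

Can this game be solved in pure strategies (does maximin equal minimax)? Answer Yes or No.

Row minima: R1 → 0, R2 → 1; maximin = 1.
Column maxima: Left → 4, Center → 10, Right → 11; minimax = 4.
1 ≠ 4, so no pure-strategy equilibrium exists.

No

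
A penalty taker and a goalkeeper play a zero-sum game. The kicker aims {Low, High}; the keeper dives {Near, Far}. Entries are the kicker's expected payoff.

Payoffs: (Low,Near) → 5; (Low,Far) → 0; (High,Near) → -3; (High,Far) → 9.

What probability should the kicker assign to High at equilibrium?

5/17

Row minima: Low → 0, High → -3; maximin = 0.
Column maxima: Near → 5, Far → 9; minimax = 5.
0 ≠ 5, so there is no saddle point; optimal play is mixed.
Let the kicker play Low with probability p. Expected payoff against Near: 5p + (-3)(1−p) = 8p − 3; against Far: 0p + 9(1−p) = −9p + 9.
Setting these equal: 8p − 3 = −9p + 9 ⇒ 17p = 12 ⇒ p = 12/17, and the value is (8)·(12/17) − 3 = 45/17.
For the keeper: with q = P(Near), equating Low's and High's payoffs gives 5q = −12q + 9 ⇒ q = 9/17.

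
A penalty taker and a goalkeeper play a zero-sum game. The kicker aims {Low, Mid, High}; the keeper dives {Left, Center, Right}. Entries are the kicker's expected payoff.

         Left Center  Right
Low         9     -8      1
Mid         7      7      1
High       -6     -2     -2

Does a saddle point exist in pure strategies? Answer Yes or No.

Yes

Row minima: Low → -8, Mid → 1, High → -6; maximin = 1.
Column maxima: Left → 9, Center → 7, Right → 1; minimax = 1.
maximin = minimax = 1, so a saddle point exists.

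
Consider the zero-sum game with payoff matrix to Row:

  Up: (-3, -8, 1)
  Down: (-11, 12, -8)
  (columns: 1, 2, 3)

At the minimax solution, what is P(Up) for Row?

Row minima: Up → -8, Down → -11; maximin = -8.
Column maxima: 1 → -3, 2 → 12, 3 → 1; minimax = -3.
-8 ≠ -3, so there is no saddle point; optimal play is mixed.
3 is strictly dominated by 1 (it gives Row strictly more in every row), so Column never plays it.
On the remaining 2×2 (Up, Down vs 1, 2):
Let Row play Up with probability p. Expected payoff against 1: (-3)p + (-11)(1−p) = 8p − 11; against 2: (-8)p + 12(1−p) = −20p + 12.
Setting these equal: 8p − 11 = −20p + 12 ⇒ 28p = 23 ⇒ p = 23/28, and the value is (8)·(23/28) − 11 = -31/7.
For Column: with q = P(1), equating Up's and Down's payoffs gives 5q − 8 = −23q + 12 ⇒ q = 5/7.

23/28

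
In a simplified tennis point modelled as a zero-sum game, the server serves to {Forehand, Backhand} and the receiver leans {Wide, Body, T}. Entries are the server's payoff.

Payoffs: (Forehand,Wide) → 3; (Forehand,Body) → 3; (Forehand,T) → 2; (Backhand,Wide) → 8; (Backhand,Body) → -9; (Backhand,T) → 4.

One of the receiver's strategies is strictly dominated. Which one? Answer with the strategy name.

Wide

T holds the server's payoff strictly below Wide in every row: 2 < 3, 4 < 8.
So Wide is strictly dominated for the receiver.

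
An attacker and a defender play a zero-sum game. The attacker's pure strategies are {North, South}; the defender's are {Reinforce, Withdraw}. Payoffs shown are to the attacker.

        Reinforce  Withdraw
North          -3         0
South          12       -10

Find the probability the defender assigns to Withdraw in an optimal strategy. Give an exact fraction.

Row minima: North → -3, South → -10; maximin = -3.
Column maxima: Reinforce → 12, Withdraw → 0; minimax = 0.
-3 ≠ 0, so there is no saddle point; optimal play is mixed.
Let the attacker play North with probability p. Expected payoff against Reinforce: (-3)p + 12(1−p) = −15p + 12; against Withdraw: 0p + (-10)(1−p) = 10p − 10.
Setting these equal: −15p + 12 = 10p − 10 ⇒ −25p = -22 ⇒ p = 22/25, and the value is (-15)·(22/25) + 12 = -6/5.
For the defender: with q = P(Reinforce), equating North's and South's payoffs gives −3q = 22q − 10 ⇒ q = 2/5.

3/5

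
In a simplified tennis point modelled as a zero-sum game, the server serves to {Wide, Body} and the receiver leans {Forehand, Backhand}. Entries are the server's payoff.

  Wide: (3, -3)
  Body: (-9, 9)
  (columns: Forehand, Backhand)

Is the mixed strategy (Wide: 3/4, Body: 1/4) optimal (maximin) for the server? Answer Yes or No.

Yes

Against Forehand this mix gives (3/4)·3 + (1/4)·(-9) = 0.
Against Backhand this mix gives (3/4)·(-3) + (1/4)·9 = 0.
All of the receiver's active replies (Forehand, Backhand) yield 0, and no column does worse for the server. The mix makes the receiver indifferent and guarantees 0, so it is optimal.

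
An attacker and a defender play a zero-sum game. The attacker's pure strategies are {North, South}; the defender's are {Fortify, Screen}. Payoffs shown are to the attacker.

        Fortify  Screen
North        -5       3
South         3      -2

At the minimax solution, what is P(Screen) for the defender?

8/13

Row minima: North → -5, South → -2; maximin = -2.
Column maxima: Fortify → 3, Screen → 3; minimax = 3.
-2 ≠ 3, so there is no saddle point; optimal play is mixed.
Let the attacker play North with probability p. Expected payoff against Fortify: (-5)p + 3(1−p) = −8p + 3; against Screen: 3p + (-2)(1−p) = 5p − 2.
Setting these equal: −8p + 3 = 5p − 2 ⇒ −13p = -5 ⇒ p = 5/13, and the value is (-8)·(5/13) + 3 = -1/13.
For the defender: with q = P(Fortify), equating North's and South's payoffs gives −8q + 3 = 5q − 2 ⇒ q = 5/13.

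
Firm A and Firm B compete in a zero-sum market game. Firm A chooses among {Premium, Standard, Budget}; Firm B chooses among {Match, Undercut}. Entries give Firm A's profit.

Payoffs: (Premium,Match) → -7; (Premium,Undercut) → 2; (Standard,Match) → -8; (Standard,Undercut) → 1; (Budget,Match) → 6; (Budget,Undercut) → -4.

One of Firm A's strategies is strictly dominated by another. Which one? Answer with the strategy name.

Standard

Premium gives a strictly higher payoff than Standard against every column: -7 > -8, 2 > 1.
So Standard is strictly dominated and Firm A never plays it.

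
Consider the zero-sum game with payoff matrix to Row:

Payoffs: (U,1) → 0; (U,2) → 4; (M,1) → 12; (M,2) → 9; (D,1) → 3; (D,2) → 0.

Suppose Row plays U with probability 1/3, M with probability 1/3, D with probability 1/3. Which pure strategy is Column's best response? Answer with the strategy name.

2

If Column plays 1, Row's expected payoff is (1/3)·0 + (1/3)·12 + (1/3)·3 = 5.
If Column plays 2, Row's expected payoff is (1/3)·4 + (1/3)·9 + (1/3)·0 = 13/3.
Column minimizes Row's payoff; the smallest is 13/3, so the best response is 2.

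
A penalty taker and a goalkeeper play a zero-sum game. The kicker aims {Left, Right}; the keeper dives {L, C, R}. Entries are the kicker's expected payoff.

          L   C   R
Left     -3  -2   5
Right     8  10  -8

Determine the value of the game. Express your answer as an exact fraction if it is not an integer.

Row minima: Left → -3, Right → -8; maximin = -3.
Column maxima: L → 8, C → 10, R → 5; minimax = 5.
-3 ≠ 5, so there is no saddle point; optimal play is mixed.
C is strictly dominated by L (it gives the kicker strictly more in every row), so the keeper never plays it.
On the remaining 2×2 (Left, Right vs L, R):
Let the kicker play Left with probability p. Expected payoff against L: (-3)p + 8(1−p) = −11p + 8; against R: 5p + (-8)(1−p) = 13p − 8.
Setting these equal: −11p + 8 = 13p − 8 ⇒ −24p = -16 ⇒ p = 2/3, and the value is (-11)·(2/3) + 8 = 2/3.
For the keeper: with q = P(L), equating Left's and Right's payoffs gives −8q + 5 = 16q − 8 ⇒ q = 13/24.

2/3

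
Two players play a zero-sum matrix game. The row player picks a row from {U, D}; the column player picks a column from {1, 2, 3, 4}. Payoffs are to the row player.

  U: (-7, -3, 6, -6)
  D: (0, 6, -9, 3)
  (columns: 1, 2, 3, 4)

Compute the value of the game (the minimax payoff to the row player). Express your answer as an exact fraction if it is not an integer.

Row minima: U → -7, D → -9; maximin = -7.
Column maxima: 1 → 0, 2 → 6, 3 → 6, 4 → 3; minimax = 0.
-7 ≠ 0, so there is no saddle point; optimal play is mixed.
2 is strictly dominated by 1 (it gives the row player strictly more in every row), so the column player never plays it.
4 is strictly dominated by 1 (it gives the row player strictly more in every row), so the column player never plays it.
On the remaining 2×2 (U, D vs 1, 3):
Let the row player play U with probability p. Expected payoff against 1: (-7)p + 0(1−p) = −7p; against 3: 6p + (-9)(1−p) = 15p − 9.
Setting these equal: −7p = 15p − 9 ⇒ −22p = -9 ⇒ p = 9/22, and the value is (-7)·(9/22) = -63/22.
For the column player: with q = P(1), equating U's and D's payoffs gives −13q + 6 = 9q − 9 ⇒ q = 15/22.

-63/22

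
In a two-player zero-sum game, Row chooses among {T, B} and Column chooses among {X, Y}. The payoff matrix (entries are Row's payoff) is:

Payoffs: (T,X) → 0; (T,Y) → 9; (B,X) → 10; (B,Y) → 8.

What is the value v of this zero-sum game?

90/11

Row minima: T → 0, B → 8; maximin = 8.
Column maxima: X → 10, Y → 9; minimax = 9.
8 ≠ 9, so there is no saddle point; optimal play is mixed.
Let Row play T with probability p. Expected payoff against X: 0p + 10(1−p) = −10p + 10; against Y: 9p + 8(1−p) = p + 8.
Setting these equal: −10p + 10 = p + 8 ⇒ −11p = -2 ⇒ p = 2/11, and the value is (-10)·(2/11) + 10 = 90/11.
For Column: with q = P(X), equating T's and B's payoffs gives −9q + 9 = 2q + 8 ⇒ q = 1/11.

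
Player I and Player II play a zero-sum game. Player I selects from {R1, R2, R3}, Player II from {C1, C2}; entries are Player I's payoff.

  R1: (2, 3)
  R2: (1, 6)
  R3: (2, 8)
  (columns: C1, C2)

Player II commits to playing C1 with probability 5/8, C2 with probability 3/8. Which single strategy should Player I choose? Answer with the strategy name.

R3

Expected payoff of R1: (5/8)·2 + (3/8)·3 = 19/8.
Expected payoff of R2: (5/8)·1 + (3/8)·6 = 23/8.
Expected payoff of R3: (5/8)·2 + (3/8)·8 = 17/4.
The largest is 17/4, so Player I's best response is R3.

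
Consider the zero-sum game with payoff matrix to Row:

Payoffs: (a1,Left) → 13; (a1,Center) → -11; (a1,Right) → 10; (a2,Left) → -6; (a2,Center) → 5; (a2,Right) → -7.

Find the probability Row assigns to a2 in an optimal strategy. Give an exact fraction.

7/11

Row minima: a1 → -11, a2 → -7; maximin = -7.
Column maxima: Left → 13, Center → 5, Right → 10; minimax = 5.
-7 ≠ 5, so there is no saddle point; optimal play is mixed.
Left is strictly dominated by Right (it gives Row strictly more in every row), so Column never plays it.
On the remaining 2×2 (a1, a2 vs Center, Right):
Let Row play a1 with probability p. Expected payoff against Center: (-11)p + 5(1−p) = −16p + 5; against Right: 10p + (-7)(1−p) = 17p − 7.
Setting these equal: −16p + 5 = 17p − 7 ⇒ −33p = -12 ⇒ p = 4/11, and the value is (-16)·(4/11) + 5 = -9/11.
For Column: with q = P(Center), equating a1's and a2's payoffs gives −21q + 10 = 12q − 7 ⇒ q = 17/33.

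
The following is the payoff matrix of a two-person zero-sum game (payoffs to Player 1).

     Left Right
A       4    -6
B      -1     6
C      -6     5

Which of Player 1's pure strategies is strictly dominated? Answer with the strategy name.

B gives a strictly higher payoff than C against every column: -1 > -6, 6 > 5.
So C is strictly dominated and Player 1 never plays it.

C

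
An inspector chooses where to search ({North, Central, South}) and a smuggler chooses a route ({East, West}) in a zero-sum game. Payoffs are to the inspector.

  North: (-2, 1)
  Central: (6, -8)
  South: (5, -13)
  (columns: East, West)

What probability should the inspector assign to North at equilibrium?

Row minima: North → -2, Central → -8, South → -13; maximin = -2.
Column maxima: East → 6, West → 1; minimax = 1.
-2 ≠ 1, so there is no saddle point; optimal play is mixed.
South is strictly dominated by Central, so the inspector never plays it.
On the remaining 2×2 (North, Central vs East, West):
Let the inspector play North with probability p. Expected payoff against East: (-2)p + 6(1−p) = −8p + 6; against West: 1p + (-8)(1−p) = 9p − 8.
Setting these equal: −8p + 6 = 9p − 8 ⇒ −17p = -14 ⇒ p = 14/17, and the value is (-8)·(14/17) + 6 = -10/17.
For the smuggler: with q = P(East), equating North's and Central's payoffs gives −3q + 1 = 14q − 8 ⇒ q = 9/17.

14/17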